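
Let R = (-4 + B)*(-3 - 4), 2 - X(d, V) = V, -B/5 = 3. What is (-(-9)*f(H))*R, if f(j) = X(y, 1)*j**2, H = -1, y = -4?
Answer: 1197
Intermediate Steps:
B = -15 (B = -5*3 = -15)
X(d, V) = 2 - V
f(j) = j**2 (f(j) = (2 - 1*1)*j**2 = (2 - 1)*j**2 = 1*j**2 = j**2)
R = 133 (R = (-4 - 15)*(-3 - 4) = -19*(-7) = 133)
(-(-9)*f(H))*R = -(-9)*(-1)**2*133 = -(-9)*133 = -9*(-1)*133 = 9*133 = 1197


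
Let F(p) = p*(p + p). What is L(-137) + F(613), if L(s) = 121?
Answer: 751659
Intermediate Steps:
F(p) = 2*p² (F(p) = p*(2*p) = 2*p²)
L(-137) + F(613) = 121 + 2*613² = 121 + 2*375769 = 121 + 751538 = 751659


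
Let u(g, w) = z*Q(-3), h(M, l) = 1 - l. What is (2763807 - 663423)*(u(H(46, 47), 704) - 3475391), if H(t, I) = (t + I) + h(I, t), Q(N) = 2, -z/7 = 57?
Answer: -7301331756576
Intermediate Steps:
z = -399 (z = -7*57 = -399)
H(t, I) = 1 + I (H(t, I) = (t + I) + (1 - t) = (I + t) + (1 - t) = 1 + I)
u(g, w) = -798 (u(g, w) = -399*2 = -798)
(2763807 - 663423)*(u(H(46, 47), 704) - 3475391) = (2763807 - 663423)*(-798 - 3475391) = 2100384*(-3476189) = -7301331756576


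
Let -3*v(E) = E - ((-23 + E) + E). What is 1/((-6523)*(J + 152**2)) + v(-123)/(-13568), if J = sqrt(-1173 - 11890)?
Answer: 254187631801733/70866250030080384 + I*sqrt(13063)/3482028794717 ≈ 0.0035869 + 3.2824e-11*I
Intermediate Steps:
J = I*sqrt(13063) (J = sqrt(-13063) = I*sqrt(13063) ≈ 114.29*I)
v(E) = -23/3 + E/3 (v(E) = -(E - ((-23 + E) + E))/3 = -(E - (-23 + 2*E))/3 = -(E + (23 - 2*E))/3 = -(23 - E)/3 = -23/3 + E/3)
1/((-6523)*(J + 152**2)) + v(-123)/(-13568) = 1/((-6523)*(I*sqrt(13063) + 152**2)) + (-23/3 + (1/3)*(-123))/(-13568) = -1/(6523*(I*sqrt(13063) + 23104)) + (-23/3 - 41)*(-1/13568) = -1/(6523*(23104 + I*sqrt(13063))) - 146/3*(-1/13568) = -1/(6523*(23104 + I*sqrt(13063))) + 73/20352 = 73/20352 - 1/(6523*(23104 + I*sqrt(13063)))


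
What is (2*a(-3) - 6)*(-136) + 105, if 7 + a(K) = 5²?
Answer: -3975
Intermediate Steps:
a(K) = 18 (a(K) = -7 + 5² = -7 + 25 = 18)
(2*a(-3) - 6)*(-136) + 105 = (2*18 - 6)*(-136) + 105 = (36 - 6)*(-136) + 105 = 30*(-136) + 105 = -4080 + 105 = -3975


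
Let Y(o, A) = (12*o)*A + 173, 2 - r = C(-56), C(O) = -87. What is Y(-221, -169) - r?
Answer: 448272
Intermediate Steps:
r = 89 (r = 2 - 1*(-87) = 2 + 87 = 89)
Y(o, A) = 173 + 12*A*o (Y(o, A) = 12*A*o + 173 = 173 + 12*A*o)
Y(-221, -169) - r = (173 + 12*(-169)*(-221)) - 1*89 = (173 + 448188) - 89 = 448361 - 89 = 448272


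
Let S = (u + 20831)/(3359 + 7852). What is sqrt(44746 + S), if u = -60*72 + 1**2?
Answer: sqrt(624906020522)/3737 ≈ 211.54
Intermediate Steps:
u = -4319 (u = -4320 + 1 = -4319)
S = 5504/3737 (S = (-4319 + 20831)/(3359 + 7852) = 16512/11211 = 16512*(1/11211) = 5504/3737 ≈ 1.4728)
sqrt(44746 + S) = sqrt(44746 + 5504/3737) = sqrt(167221306/3737) = sqrt(624906020522)/3737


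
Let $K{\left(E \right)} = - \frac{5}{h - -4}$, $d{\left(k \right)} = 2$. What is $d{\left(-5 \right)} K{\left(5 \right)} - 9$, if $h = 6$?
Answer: $-10$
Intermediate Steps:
$K{\left(E \right)} = - \frac{1}{2}$ ($K{\left(E \right)} = - \frac{5}{6 - -4} = - \frac{5}{6 + 4} = - \frac{5}{10} = \left(-5\right) \frac{1}{10} = - \frac{1}{2}$)
$d{\left(-5 \right)} K{\left(5 \right)} - 9 = 2 \left(- \frac{1}{2}\right) - 9 = -1 - 9 = -10$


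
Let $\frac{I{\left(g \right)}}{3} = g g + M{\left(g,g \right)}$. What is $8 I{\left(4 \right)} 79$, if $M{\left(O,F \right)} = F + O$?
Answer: $45504$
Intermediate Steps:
$I{\left(g \right)} = 3 g^{2} + 6 g$ ($I{\left(g \right)} = 3 \left(g g + \left(g + g\right)\right) = 3 \left(g^{2} + 2 g\right) = 3 g^{2} + 6 g$)
$8 I{\left(4 \right)} 79 = 8 \cdot 3 \cdot 4 \left(2 + 4\right) 79 = 8 \cdot 3 \cdot 4 \cdot 6 \cdot 79 = 8 \cdot 72 \cdot 79 = 576 \cdot 79 = 45504$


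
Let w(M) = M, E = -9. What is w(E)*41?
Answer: -369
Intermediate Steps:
w(E)*41 = -9*41 = -369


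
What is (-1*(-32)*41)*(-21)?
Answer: -27552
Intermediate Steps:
(-1*(-32)*41)*(-21) = (32*41)*(-21) = 1312*(-21) = -27552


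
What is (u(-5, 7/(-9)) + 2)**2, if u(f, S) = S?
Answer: 121/81 ≈ 1.4938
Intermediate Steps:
(u(-5, 7/(-9)) + 2)**2 = (7/(-9) + 2)**2 = (7*(-1/9) + 2)**2 = (-7/9 + 2)**2 = (11/9)**2 = 121/81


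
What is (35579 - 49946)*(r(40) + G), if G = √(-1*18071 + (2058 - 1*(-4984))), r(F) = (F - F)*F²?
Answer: -14367*I*√11029 ≈ -1.5088e+6*I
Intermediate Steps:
r(F) = 0 (r(F) = 0*F² = 0)
G = I*√11029 (G = √(-18071 + (2058 + 4984)) = √(-18071 + 7042) = √(-11029) = I*√11029 ≈ 105.02*I)
(35579 - 49946)*(r(40) + G) = (35579 - 49946)*(0 + I*√11029) = -14367*I*√11029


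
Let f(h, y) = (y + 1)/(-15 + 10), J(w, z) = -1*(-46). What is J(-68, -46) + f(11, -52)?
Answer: 281/5 ≈ 56.200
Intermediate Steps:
J(w, z) = 46
f(h, y) = -1/5 - y/5 (f(h, y) = (1 + y)/(-5) = (1 + y)*(-1/5) = -1/5 - y/5)
J(-68, -46) + f(11, -52) = 46 + (-1/5 - 1/5*(-52)) = 46 + (-1/5 + 52/5) = 46 + 51/5 = 281/5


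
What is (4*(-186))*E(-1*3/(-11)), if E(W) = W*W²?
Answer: -20088/1331 ≈ -15.092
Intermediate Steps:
E(W) = W³
(4*(-186))*E(-1*3/(-11)) = (4*(-186))*(-1*3/(-11))³ = -744*(-3*(-1/11))³ = -744*(3/11)³ = -744*27/1331 = -20088/1331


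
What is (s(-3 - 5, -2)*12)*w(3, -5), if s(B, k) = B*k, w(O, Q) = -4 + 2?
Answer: -384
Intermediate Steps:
w(O, Q) = -2
(s(-3 - 5, -2)*12)*w(3, -5) = (((-3 - 5)*(-2))*12)*(-2) = (-8*(-2)*12)*(-2) = (16*12)*(-2) = 192*(-2) = -384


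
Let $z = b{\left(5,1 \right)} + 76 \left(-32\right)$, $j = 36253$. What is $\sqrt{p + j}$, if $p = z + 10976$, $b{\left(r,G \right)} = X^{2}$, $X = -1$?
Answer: $\sqrt{44798} \approx 211.66$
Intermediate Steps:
$b{\left(r,G \right)} = 1$ ($b{\left(r,G \right)} = \left(-1\right)^{2} = 1$)
$z = -2431$ ($z = 1 + 76 \left(-32\right) = 1 - 2432 = -2431$)
$p = 8545$ ($p = -2431 + 10976 = 8545$)
$\sqrt{p + j} = \sqrt{8545 + 36253} = \sqrt{44798}$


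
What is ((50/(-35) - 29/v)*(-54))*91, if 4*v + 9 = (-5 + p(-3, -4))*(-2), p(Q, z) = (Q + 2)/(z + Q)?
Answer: 4025268/5 ≈ 8.0505e+5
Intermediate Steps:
p(Q, z) = (2 + Q)/(Q + z)
v = 5/28 (v = -9/4 + ((-5 + (2 - 3)/(-3 - 4))*(-2))/4 = -9/4 + ((-5 - 1/(-7))*(-2))/4 = -9/4 + ((-5 - ⅐*(-1))*(-2))/4 = -9/4 + ((-5 + ⅐)*(-2))/4 = -9/4 + (-34/7*(-2))/4 = -9/4 + (¼)*(68/7) = -9/4 + 17/7 = 5/28 ≈ 0.17857)
((50/(-35) - 29/v)*(-54))*91 = ((50/(-35) - 29/5/28)*(-54))*91 = ((50*(-1/35) - 29*28/5)*(-54))*91 = ((-10/7 - 812/5)*(-54))*91 = -5734/35*(-54)*91 = (309636/35)*91 = 4025268/5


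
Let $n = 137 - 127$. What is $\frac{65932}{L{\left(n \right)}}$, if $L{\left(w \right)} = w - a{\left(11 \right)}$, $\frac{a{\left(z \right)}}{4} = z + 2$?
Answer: $- \frac{32966}{21} \approx -1569.8$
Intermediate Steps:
$a{\left(z \right)} = 8 + 4 z$ ($a{\left(z \right)} = 4 \left(z + 2\right) = 4 \left(2 + z\right) = 8 + 4 z$)
$n = 10$ ($n = 137 - 127 = 10$)
$L{\left(w \right)} = -52 + w$ ($L{\left(w \right)} = w - \left(8 + 4 \cdot 11\right) = w - \left(8 + 44\right) = w - 52 = -52 + w$)
$\frac{65932}{L{\left(n \right)}} = \frac{65932}{-52 + 10} = \frac{65932}{-42} = 65932 \left(- \frac{1}{42}\right) = - \frac{32966}{21}$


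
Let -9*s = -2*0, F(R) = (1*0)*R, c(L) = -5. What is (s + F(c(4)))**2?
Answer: 0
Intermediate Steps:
F(R) = 0 (F(R) = 0*R = 0)
s = 0 (s = -(-2)*0/9 = -1/9*0 = 0)
(s + F(c(4)))**2 = (0 + 0)**2 = 0**2 = 0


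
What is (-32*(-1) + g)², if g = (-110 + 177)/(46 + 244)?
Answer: 87366409/84100 ≈ 1038.8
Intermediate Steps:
g = 67/290 ≈ 0.23103
(-32*(-1) + g)² = (-32*(-1) + 67/290)² = (32 + 67/290)² = (9347/290)² = 87366409/84100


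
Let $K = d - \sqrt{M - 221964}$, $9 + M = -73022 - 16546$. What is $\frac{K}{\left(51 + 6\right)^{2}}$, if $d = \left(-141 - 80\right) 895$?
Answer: $- \frac{197795}{3249} - \frac{i \sqrt{311541}}{3249} \approx -60.879 - 0.17179 i$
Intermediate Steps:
$M = -89577$ ($M = -9 - 89568 = -89577$)
$d = -197795$ ($d = \left(-221\right) 895 = -197795$)
$K = -197795 - i \sqrt{311541}$ ($K = -197795 - \sqrt{-89577 - 221964} = -197795 - \sqrt{-311541} = -197795 - i \sqrt{311541} \approx -1.978 \cdot 10^{5} - 558.16 i$)
$\frac{K}{\left(51 + 6\right)^{2}} = \frac{-197795 - i \sqrt{311541}}{\left(51 + 6\right)^{2}} = \frac{-197795 - i \sqrt{311541}}{57^{2}} = \frac{-197795 - i \sqrt{311541}}{3249} = \left(-197795 - i \sqrt{311541}\right) \frac{1}{3249} = - \frac{197795}{3249} - \frac{i \sqrt{311541}}{3249}$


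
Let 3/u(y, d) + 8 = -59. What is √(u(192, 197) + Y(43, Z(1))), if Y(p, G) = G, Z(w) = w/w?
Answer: 8*√67/67 ≈ 0.97736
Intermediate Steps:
Z(w) = 1
u(y, d) = -3/67 (u(y, d) = 3/(-8 - 59) = 3/(-67) = 3*(-1/67) = -3/67)
√(u(192, 197) + Y(43, Z(1))) = √(-3/67 + 1) = √(64/67) = 8*√67/67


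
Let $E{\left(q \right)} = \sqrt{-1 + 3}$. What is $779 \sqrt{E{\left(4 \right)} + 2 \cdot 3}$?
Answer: $779 \sqrt{6 + \sqrt{2}} \approx 2121.1$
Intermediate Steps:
$E{\left(q \right)} = \sqrt{2}$
$779 \sqrt{E{\left(4 \right)} + 2 \cdot 3} = 779 \sqrt{\sqrt{2} + 2 \cdot 3} = 779 \sqrt{\sqrt{2} + 6} = 779 \sqrt{6 + \sqrt{2}}$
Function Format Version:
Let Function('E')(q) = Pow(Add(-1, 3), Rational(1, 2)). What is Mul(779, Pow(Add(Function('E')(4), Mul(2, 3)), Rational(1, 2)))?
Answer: Mul(779, Pow(Add(6, Pow(2, Rational(1, 2))), Rational(1, 2))) ≈ 2121.1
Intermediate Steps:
Function('E')(q) = Pow(2, Rational(1, 2))
Mul(779, Pow(Add(Function('E')(4), Mul(2, 3)), Rational(1, 2))) = Mul(779, Pow(Add(Pow(2, Rational(1, 2)), Mul(2, 3)), Rational(1, 2))) = Mul(779, Pow(Add(Pow(2, Rational(1, 2)), 6), Rational(1, 2))) = Mul(779, Pow(Add(6, Pow(2, Rational(1, 2))), Rational(1, 2)))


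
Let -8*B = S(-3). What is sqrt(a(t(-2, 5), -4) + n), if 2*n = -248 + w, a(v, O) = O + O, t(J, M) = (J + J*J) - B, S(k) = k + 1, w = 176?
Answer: 2*I*sqrt(11) ≈ 6.6332*I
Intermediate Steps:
S(k) = 1 + k
B = 1/4 (B = -(1 - 3)/8 = -1/8*(-2) = 1/4 ≈ 0.25000)
t(J, M) = -1/4 + J + J**2 (t(J, M) = (J + J*J) - 1*1/4 = (J + J**2) - 1/4 = -1/4 + J + J**2)
a(v, O) = 2*O
n = -36 (n = (-248 + 176)/2 = (1/2)*(-72) = -36)
sqrt(a(t(-2, 5), -4) + n) = sqrt(2*(-4) - 36) = sqrt(-8 - 36) = sqrt(-44) = 2*I*sqrt(11)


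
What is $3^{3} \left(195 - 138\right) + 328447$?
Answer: $329986$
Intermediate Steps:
$3^{3} \left(195 - 138\right) + 328447 = 27 \cdot 57 + 328447 = 1539 + 328447 = 329986$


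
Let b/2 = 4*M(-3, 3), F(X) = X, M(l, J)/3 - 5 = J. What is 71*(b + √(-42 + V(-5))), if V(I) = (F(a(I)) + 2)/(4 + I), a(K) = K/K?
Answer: 13632 + 213*I*√5 ≈ 13632.0 + 476.28*I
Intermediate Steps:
a(K) = 1
M(l, J) = 15 + 3*J
V(I) = 3/(4 + I) (V(I) = (1 + 2)/(4 + I) = 3/(4 + I))
b = 192 (b = 2*(4*(15 + 3*3)) = 2*(4*(15 + 9)) = 2*(4*24) = 2*96 = 192)
71*(b + √(-42 + V(-5))) = 71*(192 + √(-42 + 3/(4 - 5))) = 71*(192 + √(-42 + 3/(-1))) = 71*(192 + √(-42 + 3*(-1))) = 71*(192 + √(-42 - 3)) = 71*(192 + √(-45)) = 71*(192 + 3*I*√5) = 13632 + 213*I*√5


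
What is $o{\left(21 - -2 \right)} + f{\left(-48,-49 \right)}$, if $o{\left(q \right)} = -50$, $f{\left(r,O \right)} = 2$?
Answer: $-48$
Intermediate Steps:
$o{\left(21 - -2 \right)} + f{\left(-48,-49 \right)} = -50 + 2 = -48$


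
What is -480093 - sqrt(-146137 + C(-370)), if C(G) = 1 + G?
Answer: -480093 - I*sqrt(146506) ≈ -4.8009e+5 - 382.76*I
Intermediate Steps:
-480093 - sqrt(-146137 + C(-370)) = -480093 - sqrt(-146137 + (1 - 370)) = -480093 - sqrt(-146137 - 369) = -480093 - sqrt(-146506) = -480093 - I*sqrt(146506)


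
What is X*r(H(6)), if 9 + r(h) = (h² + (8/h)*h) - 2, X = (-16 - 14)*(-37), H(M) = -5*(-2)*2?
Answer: 440670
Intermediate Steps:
H(M) = 20 (H(M) = 10*2 = 20)
X = 1110 (X = -30*(-37) = 1110)
r(h) = -3 + h² (r(h) = -9 + ((h² + (8/h)*h) - 2) = -9 + ((h² + 8) - 2) = -9 + ((8 + h²) - 2) = -9 + (6 + h²) = -3 + h²)
X*r(H(6)) = 1110*(-3 + 20²) = 1110*(-3 + 400) = 1110*397 = 440670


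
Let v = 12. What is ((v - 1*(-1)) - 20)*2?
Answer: -14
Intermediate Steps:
((v - 1*(-1)) - 20)*2 = ((12 - 1*(-1)) - 20)*2 = ((12 + 1) - 20)*2 = (13 - 20)*2 = -7*2 = -14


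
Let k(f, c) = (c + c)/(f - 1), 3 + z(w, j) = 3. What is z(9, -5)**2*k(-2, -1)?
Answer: 0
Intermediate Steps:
z(w, j) = 0 (z(w, j) = -3 + 3 = 0)
k(f, c) = 2*c/(-1 + f) (k(f, c) = (2*c)/(-1 + f) = 2*c/(-1 + f))
z(9, -5)**2*k(-2, -1) = 0**2*(2*(-1)/(-1 - 2)) = 0*(2*(-1)/(-3)) = 0*(2*(-1)*(-1/3)) = 0*(2/3) = 0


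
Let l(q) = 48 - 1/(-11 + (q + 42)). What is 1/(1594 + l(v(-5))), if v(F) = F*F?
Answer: 56/91951 ≈ 0.00060902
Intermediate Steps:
v(F) = F**2
l(q) = 48 - 1/(31 + q) (l(q) = 48 - 1/(-11 + (42 + q)) = 48 - 1/(31 + q))
1/(1594 + l(v(-5))) = 1/(1594 + (1487 + 48*(-5)**2)/(31 + (-5)**2)) = 1/(1594 + (1487 + 48*25)/(31 + 25)) = 1/(1594 + (1487 + 1200)/56) = 1/(1594 + (1/56)*2687) = 1/(1594 + 2687/56) = 1/(91951/56) = 56/91951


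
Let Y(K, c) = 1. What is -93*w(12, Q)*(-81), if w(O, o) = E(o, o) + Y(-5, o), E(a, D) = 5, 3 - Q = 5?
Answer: 45198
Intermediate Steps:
Q = -2 (Q = 3 - 1*5 = 3 - 5 = -2)
w(O, o) = 6 (w(O, o) = 5 + 1 = 6)
-93*w(12, Q)*(-81) = -93*6*(-81) = -558*(-81) = 45198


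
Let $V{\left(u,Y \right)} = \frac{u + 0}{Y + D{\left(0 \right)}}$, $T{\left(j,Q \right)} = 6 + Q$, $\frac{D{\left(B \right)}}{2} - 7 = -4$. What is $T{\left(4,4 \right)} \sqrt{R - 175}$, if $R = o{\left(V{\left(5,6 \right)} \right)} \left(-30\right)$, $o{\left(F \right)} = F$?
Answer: $25 i \sqrt{30} \approx 136.93 i$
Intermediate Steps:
$D{\left(B \right)} = 6$ ($D{\left(B \right)} = 14 + 2 \left(-4\right) = 14 - 8 = 6$)
$V{\left(u,Y \right)} = \frac{u}{6 + Y}$ ($V{\left(u,Y \right)} = \frac{u + 0}{Y + 6} = \frac{u}{6 + Y}$)
$R = - \frac{25}{2}$ ($R = \frac{5}{6 + 6} \left(-30\right) = \frac{5}{12} \left(-30\right) = - \frac{25}{2} \approx -12.5$)
$T{\left(4,4 \right)} \sqrt{R - 175} = \left(6 + 4\right) \sqrt{- \frac{25}{2} - 175} = 10 \sqrt{- \frac{375}{2}} = 10 \frac{5 i \sqrt{30}}{2} = 25 i \sqrt{30}$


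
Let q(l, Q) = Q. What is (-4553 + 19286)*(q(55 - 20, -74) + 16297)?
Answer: 239013459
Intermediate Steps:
(-4553 + 19286)*(q(55 - 20, -74) + 16297) = (-4553 + 19286)*(-74 + 16297) = 14733*16223 = 239013459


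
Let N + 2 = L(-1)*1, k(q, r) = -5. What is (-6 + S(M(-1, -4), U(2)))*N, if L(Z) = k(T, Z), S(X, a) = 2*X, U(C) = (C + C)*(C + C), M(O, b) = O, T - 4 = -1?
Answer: 56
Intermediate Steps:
T = 3 (T = 4 - 1 = 3)
U(C) = 4*C² (U(C) = (2*C)*(2*C) = 4*C²)
L(Z) = -5
N = -7 (N = -2 - 5*1 = -2 - 5 = -7)
(-6 + S(M(-1, -4), U(2)))*N = (-6 + 2*(-1))*(-7) = (-6 - 2)*(-7) = -8*(-7) = 56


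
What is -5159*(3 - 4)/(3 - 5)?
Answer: -5159/2 ≈ -2579.5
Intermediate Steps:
-5159*(3 - 4)/(3 - 5) = -(-5159)/(-2) = -(-5159)*(-1)/2 = -5159*½ = -5159/2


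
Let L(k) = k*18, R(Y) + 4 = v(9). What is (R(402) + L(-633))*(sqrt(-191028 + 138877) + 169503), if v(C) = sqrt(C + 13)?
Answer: -(11398 - sqrt(22))*(169503 + 11*I*sqrt(431)) ≈ -1.9312e+9 - 2.6018e+6*I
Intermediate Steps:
v(C) = sqrt(13 + C)
R(Y) = -4 + sqrt(22) (R(Y) = -4 + sqrt(13 + 9) = -4 + sqrt(22))
L(k) = 18*k
(R(402) + L(-633))*(sqrt(-191028 + 138877) + 169503) = ((-4 + sqrt(22)) + 18*(-633))*(sqrt(-191028 + 138877) + 169503) = ((-4 + sqrt(22)) - 11394)*(sqrt(-52151) + 169503) = (-11398 + sqrt(22))*(11*I*sqrt(431) + 169503) = (-11398 + sqrt(22))*(169503 + 11*I*sqrt(431))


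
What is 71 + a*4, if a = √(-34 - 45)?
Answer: 71 + 4*I*√79 ≈ 71.0 + 35.553*I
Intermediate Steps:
a = I*√79 (a = √(-79) = I*√79 ≈ 8.8882*I)
71 + a*4 = 71 + (I*√79)*4 = 71 + 4*I*√79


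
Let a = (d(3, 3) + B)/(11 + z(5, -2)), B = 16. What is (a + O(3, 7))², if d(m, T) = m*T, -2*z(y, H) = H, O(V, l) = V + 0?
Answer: 3721/144 ≈ 25.840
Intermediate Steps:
O(V, l) = V
z(y, H) = -H/2
d(m, T) = T*m
a = 25/12 (a = (3*3 + 16)/(11 - ½*(-2)) = (9 + 16)/(11 + 1) = 25/12 ≈ 2.0833)
(a + O(3, 7))² = (25/12 + 3)² = (61/12)² = 3721/144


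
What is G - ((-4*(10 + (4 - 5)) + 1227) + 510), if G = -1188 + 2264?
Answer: -625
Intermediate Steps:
G = 1076
G - ((-4*(10 + (4 - 5)) + 1227) + 510) = 1076 - ((-4*(10 + (4 - 5)) + 1227) + 510) = 1076 - ((-4*(10 - 1) + 1227) + 510) = 1076 - ((-4*9 + 1227) + 510) = 1076 - ((-36 + 1227) + 510) = 1076 - (1191 + 510) = 1076 - 1*1701 = 1076 - 1701 = -625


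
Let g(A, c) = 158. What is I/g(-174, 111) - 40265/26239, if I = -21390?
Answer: -283807040/2072881 ≈ -136.91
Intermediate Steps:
I/g(-174, 111) - 40265/26239 = -21390/158 - 40265/26239 = -21390*1/158 - 40265*1/26239 = -10695/79 - 40265/26239 = -283807040/2072881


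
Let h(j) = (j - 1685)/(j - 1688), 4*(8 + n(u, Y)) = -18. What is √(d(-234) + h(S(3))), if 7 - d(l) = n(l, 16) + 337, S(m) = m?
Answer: I*√3594479070/3370 ≈ 17.79*I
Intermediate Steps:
n(u, Y) = -25/2 (n(u, Y) = -8 + (¼)*(-18) = -8 - 9/2 = -25/2)
h(j) = (-1685 + j)/(-1688 + j)
d(l) = -635/2 (d(l) = 7 - (-25/2 + 337) = 7 - 1*649/2 = 7 - 649/2 = -635/2)
√(d(-234) + h(S(3))) = √(-635/2 + (-1685 + 3)/(-1688 + 3)) = √(-635/2 - 1682/(-1685)) = √(-635/2 - 1/1685*(-1682)) = √(-635/2 + 1682/1685) = √(-1066611/3370) = I*√3594479070/3370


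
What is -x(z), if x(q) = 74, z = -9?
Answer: -74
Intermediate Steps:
-x(z) = -1*74 = -74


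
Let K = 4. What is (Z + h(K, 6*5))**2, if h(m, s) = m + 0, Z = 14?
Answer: 324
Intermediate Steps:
h(m, s) = m
(Z + h(K, 6*5))**2 = (14 + 4)**2 = 18**2 = 324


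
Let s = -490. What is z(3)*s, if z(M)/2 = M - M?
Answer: 0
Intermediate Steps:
z(M) = 0 (z(M) = 2*(M - M) = 2*0 = 0)
z(3)*s = 0*(-490) = 0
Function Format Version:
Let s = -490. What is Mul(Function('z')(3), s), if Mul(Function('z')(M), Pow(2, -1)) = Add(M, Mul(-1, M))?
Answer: 0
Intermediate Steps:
Function('z')(M) = 0 (Function('z')(M) = Mul(2, Add(M, Mul(-1, M))) = Mul(2, 0) = 0)
Mul(Function('z')(3), s) = Mul(0, -490) = 0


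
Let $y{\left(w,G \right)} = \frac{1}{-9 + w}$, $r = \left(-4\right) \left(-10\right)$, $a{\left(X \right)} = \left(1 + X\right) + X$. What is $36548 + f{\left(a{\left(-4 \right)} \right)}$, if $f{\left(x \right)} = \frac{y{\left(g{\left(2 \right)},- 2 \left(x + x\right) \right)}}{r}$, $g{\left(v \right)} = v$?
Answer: $\frac{10233439}{280} \approx 36548.0$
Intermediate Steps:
$a{\left(X \right)} = 1 + 2 X$
$r = 40$
$f{\left(x \right)} = - \frac{1}{280}$ ($f{\left(x \right)} = \frac{1}{\left(-9 + 2\right) 40} = \frac{1}{-7} \cdot \frac{1}{40} = \left(- \frac{1}{7}\right) \frac{1}{40} = - \frac{1}{280}$)
$36548 + f{\left(a{\left(-4 \right)} \right)} = 36548 - \frac{1}{280} = \frac{10233439}{280}$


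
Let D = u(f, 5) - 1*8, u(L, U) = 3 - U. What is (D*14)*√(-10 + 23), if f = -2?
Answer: -140*√13 ≈ -504.78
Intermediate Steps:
D = -10 (D = (3 - 1*5) - 1*8 = (3 - 5) - 8 = -2 - 8 = -10)
(D*14)*√(-10 + 23) = (-10*14)*√(-10 + 23) = -140*√13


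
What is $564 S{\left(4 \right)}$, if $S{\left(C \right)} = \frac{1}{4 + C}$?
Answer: $\frac{141}{2} \approx 70.5$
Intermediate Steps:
$564 S{\left(4 \right)} = \frac{564}{4 + 4} = \frac{564}{8} = 564 \cdot \frac{1}{8} = \frac{141}{2}$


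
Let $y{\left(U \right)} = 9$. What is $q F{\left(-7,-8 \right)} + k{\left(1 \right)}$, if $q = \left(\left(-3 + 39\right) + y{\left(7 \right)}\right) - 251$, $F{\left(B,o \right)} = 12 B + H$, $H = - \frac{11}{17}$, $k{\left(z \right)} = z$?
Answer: $\frac{296451}{17} \approx 17438.0$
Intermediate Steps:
$H = - \frac{11}{17}$ ($H = \left(-11\right) \frac{1}{17} = - \frac{11}{17} \approx -0.64706$)
$F{\left(B,o \right)} = - \frac{11}{17} + 12 B$ ($F{\left(B,o \right)} = 12 B - \frac{11}{17} = - \frac{11}{17} + 12 B$)
$q = -206$ ($q = \left(\left(-3 + 39\right) + 9\right) - 251 = \left(36 + 9\right) - 251 = 45 - 251 = -206$)
$q F{\left(-7,-8 \right)} + k{\left(1 \right)} = - 206 \left(- \frac{11}{17} + 12 \left(-7\right)\right) + 1 = - 206 \left(- \frac{11}{17} - 84\right) + 1 = \left(-206\right) \left(- \frac{1439}{17}\right) + 1 = \frac{296434}{17} + 1 = \frac{296451}{17}$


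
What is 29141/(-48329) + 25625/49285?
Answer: -39556712/476378953 ≈ -0.083036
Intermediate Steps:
29141/(-48329) + 25625/49285 = 29141*(-1/48329) + 25625*(1/49285) = -29141/48329 + 5125/9857 = -39556712/476378953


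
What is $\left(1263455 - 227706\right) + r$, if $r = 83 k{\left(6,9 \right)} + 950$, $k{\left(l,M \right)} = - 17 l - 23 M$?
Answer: $1011052$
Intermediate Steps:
$k{\left(l,M \right)} = - 23 M - 17 l$
$r = -24697$ ($r = 83 \left(\left(-23\right) 9 - 102\right) + 950 = 83 \left(-207 - 102\right) + 950 = 83 \left(-309\right) + 950 = -25647 + 950 = -24697$)
$\left(1263455 - 227706\right) + r = \left(1263455 - 227706\right) - 24697 = 1035749 - 24697 = 1011052$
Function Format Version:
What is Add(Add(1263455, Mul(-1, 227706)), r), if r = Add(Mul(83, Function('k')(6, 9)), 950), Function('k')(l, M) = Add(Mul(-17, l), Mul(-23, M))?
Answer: 1011052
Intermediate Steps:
Function('k')(l, M) = Add(Mul(-23, M), Mul(-17, l))
r = -24697 (r = Add(Mul(83, Add(Mul(-23, 9), Mul(-17, 6))), 950) = Add(Mul(83, Add(-207, -102)), 950) = Add(Mul(83, -309), 950) = Add(-25647, 950) = -24697)
Add(Add(1263455, Mul(-1, 227706)), r) = Add(Add(1263455, Mul(-1, 227706)), -24697) = Add(Add(1263455, -227706), -24697) = Add(1035749, -24697) = 1011052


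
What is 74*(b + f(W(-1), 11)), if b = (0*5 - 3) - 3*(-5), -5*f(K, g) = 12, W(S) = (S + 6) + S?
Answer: 3552/5 ≈ 710.40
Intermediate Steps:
W(S) = 6 + 2*S (W(S) = (6 + S) + S = 6 + 2*S)
f(K, g) = -12/5 (f(K, g) = -⅕*12 = -12/5)
b = 12 (b = (0 - 3) + 15 = -3 + 15 = 12)
74*(b + f(W(-1), 11)) = 74*(12 - 12/5) = 74*(48/5) = 3552/5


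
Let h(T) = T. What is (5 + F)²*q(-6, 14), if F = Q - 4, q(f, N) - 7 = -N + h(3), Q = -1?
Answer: 0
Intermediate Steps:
q(f, N) = 10 - N (q(f, N) = 7 + (-N + 3) = 7 + (3 - N) = 10 - N)
F = -5 (F = -1 - 4 = -5)
(5 + F)²*q(-6, 14) = (5 - 5)²*(10 - 1*14) = 0²*(10 - 14) = 0*(-4) = 0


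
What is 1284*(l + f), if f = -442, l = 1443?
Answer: 1285284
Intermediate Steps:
1284*(l + f) = 1284*(1443 - 442) = 1284*1001 = 1285284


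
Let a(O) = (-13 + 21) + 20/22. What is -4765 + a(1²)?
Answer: -52317/11 ≈ -4756.1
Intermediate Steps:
a(O) = 98/11 (a(O) = 8 + 20*(1/22) = 8 + 10/11 = 98/11)
-4765 + a(1²) = -4765 + 98/11 = -52317/11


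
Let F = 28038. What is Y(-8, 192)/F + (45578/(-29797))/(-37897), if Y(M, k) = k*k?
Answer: 6938121674890/5276830615757 ≈ 1.3148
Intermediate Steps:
Y(M, k) = k²
Y(-8, 192)/F + (45578/(-29797))/(-37897) = 192²/28038 + (45578/(-29797))/(-37897) = 36864*(1/28038) + (45578*(-1/29797))*(-1/37897) = 6144/4673 - 45578/29797*(-1/37897) = 6144/4673 + 45578/1129216909 = 6938121674890/5276830615757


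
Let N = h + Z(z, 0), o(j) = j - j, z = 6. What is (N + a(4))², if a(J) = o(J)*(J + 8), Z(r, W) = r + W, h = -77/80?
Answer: 162409/6400 ≈ 25.376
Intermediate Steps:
o(j) = 0
h = -77/80 (h = -77*1/80 = -77/80 ≈ -0.96250)
Z(r, W) = W + r
a(J) = 0 (a(J) = 0*(J + 8) = 0*(8 + J) = 0)
N = 403/80 (N = -77/80 + (0 + 6) = -77/80 + 6 = 403/80 ≈ 5.0375)
(N + a(4))² = (403/80 + 0)² = (403/80)² = 162409/6400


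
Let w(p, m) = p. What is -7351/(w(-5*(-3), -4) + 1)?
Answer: -7351/16 ≈ -459.44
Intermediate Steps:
-7351/(w(-5*(-3), -4) + 1) = -7351/(-5*(-3) + 1) = -7351/(15 + 1) = -7351/16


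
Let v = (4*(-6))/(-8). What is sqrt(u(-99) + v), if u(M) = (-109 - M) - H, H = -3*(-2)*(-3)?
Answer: sqrt(11) ≈ 3.3166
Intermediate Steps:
H = -18 (H = 6*(-3) = -18)
v = 3 (v = -24*(-1/8) = 3)
u(M) = -91 - M (u(M) = (-109 - M) - 1*(-18) = (-109 - M) + 18 = -91 - M)
sqrt(u(-99) + v) = sqrt((-91 - 1*(-99)) + 3) = sqrt((-91 + 99) + 3) = sqrt(8 + 3) = sqrt(11)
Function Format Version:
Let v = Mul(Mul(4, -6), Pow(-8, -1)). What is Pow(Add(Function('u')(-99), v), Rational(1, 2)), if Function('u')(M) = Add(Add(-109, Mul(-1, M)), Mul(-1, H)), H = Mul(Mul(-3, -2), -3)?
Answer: Pow(11, Rational(1, 2)) ≈ 3.3166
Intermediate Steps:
H = -18 (H = Mul(6, -3) = -18)
v = 3 (v = Mul(-24, Rational(-1, 8)) = 3)
Function('u')(M) = Add(-91, Mul(-1, M)) (Function('u')(M) = Add(Add(-109, Mul(-1, M)), Mul(-1, -18)) = Add(Add(-109, Mul(-1, M)), 18) = Add(-91, Mul(-1, M)))
Pow(Add(Function('u')(-99), v), Rational(1, 2)) = Pow(Add(Add(-91, Mul(-1, -99)), 3), Rational(1, 2)) = Pow(Add(Add(-91, 99), 3), Rational(1, 2)) = Pow(Add(8, 3), Rational(1, 2)) = Pow(11, Rational(1, 2))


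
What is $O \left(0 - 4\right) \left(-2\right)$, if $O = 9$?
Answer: $72$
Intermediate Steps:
$O \left(0 - 4\right) \left(-2\right) = 9 \left(0 - 4\right) \left(-2\right) = 9 \left(-4\right) \left(-2\right) = \left(-36\right) \left(-2\right) = 72$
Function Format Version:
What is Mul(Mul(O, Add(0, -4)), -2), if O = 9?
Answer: 72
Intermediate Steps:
Mul(Mul(O, Add(0, -4)), -2) = Mul(Mul(9, Add(0, -4)), -2) = Mul(Mul(9, -4), -2) = Mul(-36, -2) = 72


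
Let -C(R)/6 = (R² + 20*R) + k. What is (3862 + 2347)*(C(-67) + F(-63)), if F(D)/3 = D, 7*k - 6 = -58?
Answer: -118209603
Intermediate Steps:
k = -52/7 (k = 6/7 + (⅐)*(-58) = 6/7 - 58/7 = -52/7 ≈ -7.4286)
F(D) = 3*D
C(R) = 312/7 - 120*R - 6*R² (C(R) = -6*((R² + 20*R) - 52/7) = -6*(-52/7 + R² + 20*R) = 312/7 - 120*R - 6*R²)
(3862 + 2347)*(C(-67) + F(-63)) = (3862 + 2347)*((312/7 - 120*(-67) - 6*(-67)²) + 3*(-63)) = 6209*((312/7 + 8040 - 6*4489) - 189) = 6209*((312/7 + 8040 - 26934) - 189) = 6209*(-131946/7 - 189) = 6209*(-133269/7) = -118209603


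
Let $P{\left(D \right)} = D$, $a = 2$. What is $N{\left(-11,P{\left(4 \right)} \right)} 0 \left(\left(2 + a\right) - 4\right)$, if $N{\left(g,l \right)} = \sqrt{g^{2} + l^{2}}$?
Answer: $0$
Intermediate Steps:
$N{\left(-11,P{\left(4 \right)} \right)} 0 \left(\left(2 + a\right) - 4\right) = \sqrt{\left(-11\right)^{2} + 4^{2}} \cdot 0 \left(\left(2 + 2\right) - 4\right) = \sqrt{121 + 16} \cdot 0 \left(4 - 4\right) = \sqrt{137} \cdot 0 \cdot 0 = \sqrt{137} \cdot 0 = 0$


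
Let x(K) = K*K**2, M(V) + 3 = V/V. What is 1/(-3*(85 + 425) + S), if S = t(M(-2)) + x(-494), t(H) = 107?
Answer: -1/120555207 ≈ -8.2950e-9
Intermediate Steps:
M(V) = -2 (M(V) = -3 + V/V = -3 + 1 = -2)
x(K) = K**3
S = -120553677 (S = 107 + (-494)**3 = 107 - 120553784 = -120553677)
1/(-3*(85 + 425) + S) = 1/(-3*(85 + 425) - 120553677) = 1/(-3*510 - 120553677) = 1/(-1530 - 120553677) = 1/(-120555207) = -1/120555207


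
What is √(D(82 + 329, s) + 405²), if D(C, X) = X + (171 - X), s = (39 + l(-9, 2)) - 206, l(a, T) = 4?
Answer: 6*√4561 ≈ 405.21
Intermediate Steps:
s = -163 (s = (39 + 4) - 206 = 43 - 206 = -163)
D(C, X) = 171
√(D(82 + 329, s) + 405²) = √(171 + 405²) = √(171 + 164025) = √164196 = 6*√4561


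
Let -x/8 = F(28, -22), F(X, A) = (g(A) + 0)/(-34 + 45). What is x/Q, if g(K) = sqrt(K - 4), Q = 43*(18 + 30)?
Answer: -I*sqrt(26)/2838 ≈ -0.0017967*I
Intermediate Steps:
Q = 2064 (Q = 43*48 = 2064)
g(K) = sqrt(-4 + K)
F(X, A) = sqrt(-4 + A)/11 (F(X, A) = (sqrt(-4 + A) + 0)/(-34 + 45) = sqrt(-4 + A)/11)
x = -8*I*sqrt(26)/11 (x = -8*sqrt(-4 - 22)/11 = -8*sqrt(-26)/11 = -8*I*sqrt(26)/11 ≈ -3.7084*I)
x/Q = -8*I*sqrt(26)/11/2064 = -8*I*sqrt(26)/11*(1/2064) = -I*sqrt(26)/2838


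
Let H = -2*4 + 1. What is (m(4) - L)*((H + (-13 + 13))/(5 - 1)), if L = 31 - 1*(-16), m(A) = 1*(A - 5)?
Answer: 84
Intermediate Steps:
m(A) = -5 + A (m(A) = 1*(-5 + A) = -5 + A)
L = 47 (L = 31 + 16 = 47)
H = -7 (H = -8 + 1 = -7)
(m(4) - L)*((H + (-13 + 13))/(5 - 1)) = ((-5 + 4) - 1*47)*((-7 + (-13 + 13))/(5 - 1)) = (-1 - 47)*((-7 + 0)/4) = -(-336)/4 = -48*(-7/4) = 84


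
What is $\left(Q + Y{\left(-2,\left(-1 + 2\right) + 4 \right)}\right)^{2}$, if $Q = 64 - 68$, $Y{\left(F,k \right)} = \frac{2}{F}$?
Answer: $25$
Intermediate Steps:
$Q = -4$
$\left(Q + Y{\left(-2,\left(-1 + 2\right) + 4 \right)}\right)^{2} = \left(-4 + \frac{2}{-2}\right)^{2} = \left(-4 + 2 \left(- \frac{1}{2}\right)\right)^{2} = \left(-4 - 1\right)^{2} = \left(-5\right)^{2} = 25$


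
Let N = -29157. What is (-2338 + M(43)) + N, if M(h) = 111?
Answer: -31384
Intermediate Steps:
(-2338 + M(43)) + N = (-2338 + 111) - 29157 = -2227 - 29157 = -31384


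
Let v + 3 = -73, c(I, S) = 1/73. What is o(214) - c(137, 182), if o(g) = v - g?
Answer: -21171/73 ≈ -290.01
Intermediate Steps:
c(I, S) = 1/73
v = -76 (v = -3 - 73 = -76)
o(g) = -76 - g
o(214) - c(137, 182) = (-76 - 1*214) - 1*1/73 = (-76 - 214) - 1/73 = -290 - 1/73 = -21171/73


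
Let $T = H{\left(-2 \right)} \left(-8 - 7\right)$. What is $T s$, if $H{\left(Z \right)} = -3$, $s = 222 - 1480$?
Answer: $-56610$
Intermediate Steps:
$s = -1258$ ($s = 222 - 1480 = -1258$)
$T = 45$ ($T = - 3 \left(-8 - 7\right) = \left(-3\right) \left(-15\right) = 45$)
$T s = 45 \left(-1258\right) = -56610$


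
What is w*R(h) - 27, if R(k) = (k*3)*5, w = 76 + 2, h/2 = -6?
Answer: -14067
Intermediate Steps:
h = -12 (h = 2*(-6) = -12)
w = 78
R(k) = 15*k (R(k) = (3*k)*5 = 15*k)
w*R(h) - 27 = 78*(15*(-12)) - 27 = 78*(-180) - 27 = -14040 - 27 = -14067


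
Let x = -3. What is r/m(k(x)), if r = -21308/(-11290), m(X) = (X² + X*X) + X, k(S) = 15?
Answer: 10654/2624925 ≈ 0.0040588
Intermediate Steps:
m(X) = X + 2*X² (m(X) = (X² + X²) + X = 2*X² + X = X + 2*X²)
r = 10654/5645 (r = -21308*(-1/11290) = 10654/5645 ≈ 1.8873)
r/m(k(x)) = 10654/(5645*((15*(1 + 2*15)))) = 10654/(5645*((15*(1 + 30)))) = 10654/(5645*((15*31))) = (10654/5645)/465 = (10654/5645)*(1/465) = 10654/2624925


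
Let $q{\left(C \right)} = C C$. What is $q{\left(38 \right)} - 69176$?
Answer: $-67732$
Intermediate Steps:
$q{\left(C \right)} = C^{2}$
$q{\left(38 \right)} - 69176 = 38^{2} - 69176 = 1444 - 69176 = -67732$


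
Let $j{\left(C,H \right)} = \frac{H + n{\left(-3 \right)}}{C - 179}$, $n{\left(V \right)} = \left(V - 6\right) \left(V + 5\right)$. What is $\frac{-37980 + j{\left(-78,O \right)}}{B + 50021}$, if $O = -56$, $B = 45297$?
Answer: $- \frac{4880393}{12248363} \approx -0.39845$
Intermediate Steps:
$n{\left(V \right)} = \left(-6 + V\right) \left(5 + V\right)$
$j{\left(C,H \right)} = \frac{-18 + H}{-179 + C}$ ($j{\left(C,H \right)} = \frac{H - \left(27 - 9\right)}{C - 179} = \frac{H + \left(-30 + 9 + 3\right)}{-179 + C} = \frac{H - 18}{-179 + C} = \frac{-18 + H}{-179 + C}$)
$\frac{-37980 + j{\left(-78,O \right)}}{B + 50021} = \frac{-37980 + \frac{-18 - 56}{-179 - 78}}{45297 + 50021} = \frac{-37980 + \frac{1}{-257} \left(-74\right)}{95318} = \left(-37980 - - \frac{74}{257}\right) \frac{1}{95318} = \left(-37980 + \frac{74}{257}\right) \frac{1}{95318} = \left(- \frac{9760786}{257}\right) \frac{1}{95318} = - \frac{4880393}{12248363}$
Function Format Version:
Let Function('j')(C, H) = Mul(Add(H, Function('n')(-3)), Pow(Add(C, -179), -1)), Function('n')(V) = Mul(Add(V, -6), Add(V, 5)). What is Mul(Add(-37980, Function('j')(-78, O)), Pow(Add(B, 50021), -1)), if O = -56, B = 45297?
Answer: Rational(-4880393, 12248363) ≈ -0.39845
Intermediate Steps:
Function('n')(V) = Mul(Add(-6, V), Add(5, V))
Function('j')(C, H) = Mul(Pow(Add(-179, C), -1), Add(-18, H)) (Function('j')(C, H) = Mul(Add(H, Add(-30, Pow(-3, 2), Mul(-1, -3))), Pow(Add(C, -179), -1)) = Mul(Add(H, Add(-30, 9, 3)), Pow(Add(-179, C), -1)) = Mul(Add(H, -18), Pow(Add(-179, C), -1)) = Mul(Add(-18, H), Pow(Add(-179, C), -1)) = Mul(Pow(Add(-179, C), -1), Add(-18, H)))
Mul(Add(-37980, Function('j')(-78, O)), Pow(Add(B, 50021), -1)) = Mul(Add(-37980, Mul(Pow(Add(-179, -78), -1), Add(-18, -56))), Pow(Add(45297, 50021), -1)) = Mul(Add(-37980, Mul(Pow(-257, -1), -74)), Pow(95318, -1)) = Mul(Add(-37980, Mul(Rational(-1, 257), -74)), Rational(1, 95318)) = Mul(Add(-37980, Rational(74, 257)), Rational(1, 95318)) = Mul(Rational(-9760786, 257), Rational(1, 95318)) = Rational(-4880393, 12248363)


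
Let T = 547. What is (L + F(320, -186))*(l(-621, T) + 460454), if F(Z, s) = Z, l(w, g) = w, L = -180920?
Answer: -83045839800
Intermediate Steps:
(L + F(320, -186))*(l(-621, T) + 460454) = (-180920 + 320)*(-621 + 460454) = -180600*459833 = -83045839800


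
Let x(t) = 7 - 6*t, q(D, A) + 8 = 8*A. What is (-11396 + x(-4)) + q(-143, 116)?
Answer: -10445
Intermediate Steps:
q(D, A) = -8 + 8*A
(-11396 + x(-4)) + q(-143, 116) = (-11396 + (7 - 6*(-4))) + (-8 + 8*116) = (-11396 + (7 + 24)) + (-8 + 928) = (-11396 + 31) + 920 = -11365 + 920 = -10445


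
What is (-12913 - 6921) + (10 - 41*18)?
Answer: -20562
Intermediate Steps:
(-12913 - 6921) + (10 - 41*18) = -19834 + (10 - 738) = -19834 - 728 = -20562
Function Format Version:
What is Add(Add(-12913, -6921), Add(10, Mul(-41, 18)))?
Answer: -20562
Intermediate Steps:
Add(Add(-12913, -6921), Add(10, Mul(-41, 18))) = Add(-19834, Add(10, -738)) = Add(-19834, -728) = -20562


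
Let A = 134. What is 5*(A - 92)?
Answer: 210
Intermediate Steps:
5*(A - 92) = 5*(134 - 92) = 5*42 = 210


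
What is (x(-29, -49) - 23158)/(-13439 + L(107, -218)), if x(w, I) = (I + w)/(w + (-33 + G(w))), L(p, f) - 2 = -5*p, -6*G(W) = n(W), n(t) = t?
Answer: 3971363/2396198 ≈ 1.6574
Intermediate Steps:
G(W) = -W/6
L(p, f) = 2 - 5*p
x(w, I) = (I + w)/(-33 + 5*w/6) (x(w, I) = (I + w)/(w + (-33 - w/6)) = (I + w)/(-33 + 5*w/6))
(x(-29, -49) - 23158)/(-13439 + L(107, -218)) = (6*(-49 - 29)/(-198 + 5*(-29)) - 23158)/(-13439 + (2 - 5*107)) = (6*(-78)/(-198 - 145) - 23158)/(-13439 + (2 - 535)) = (6*(-78)/(-343) - 23158)/(-13439 - 533) = (6*(-1/343)*(-78) - 23158)/(-13972) = (468/343 - 23158)*(-1/13972) = -7942726/343*(-1/13972) = 3971363/2396198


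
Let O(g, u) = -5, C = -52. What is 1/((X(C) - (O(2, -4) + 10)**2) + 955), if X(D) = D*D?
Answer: 1/3634 ≈ 0.00027518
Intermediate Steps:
X(D) = D**2
1/((X(C) - (O(2, -4) + 10)**2) + 955) = 1/(((-52)**2 - (-5 + 10)**2) + 955) = 1/((2704 - 1*5**2) + 955) = 1/((2704 - 1*25) + 955) = 1/((2704 - 25) + 955) = 1/(2679 + 955) = 1/3634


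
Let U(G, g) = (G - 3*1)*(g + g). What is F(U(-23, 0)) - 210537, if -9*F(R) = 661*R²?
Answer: -210537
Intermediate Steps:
U(G, g) = 2*g*(-3 + G) (U(G, g) = (G - 3)*(2*g) = (-3 + G)*(2*g) = 2*g*(-3 + G))
F(R) = -661*R²/9
F(U(-23, 0)) - 210537 = -661*(2*0*(-3 - 23))²/9 - 210537 = -661*(2*0*(-26))²/9 - 210537 = -661/9*0² - 210537 = -661/9*0 - 210537 = 0 - 210537 = -210537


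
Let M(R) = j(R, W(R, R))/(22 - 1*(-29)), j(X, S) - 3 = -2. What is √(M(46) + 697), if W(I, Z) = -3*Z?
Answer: 2*√453237/51 ≈ 26.401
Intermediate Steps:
j(X, S) = 1 (j(X, S) = 3 - 2 = 1)
M(R) = 1/51 (M(R) = 1/(22 - 1*(-29)) = 1/(22 + 29) = 1/51)
√(M(46) + 697) = √(1/51 + 697) = √(35548/51) = 2*√453237/51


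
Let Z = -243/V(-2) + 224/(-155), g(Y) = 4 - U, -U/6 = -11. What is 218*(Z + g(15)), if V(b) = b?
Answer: 1961673/155 ≈ 12656.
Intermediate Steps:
U = 66 (U = -6*(-11) = 66)
g(Y) = -62 (g(Y) = 4 - 1*66 = 4 - 66 = -62)
Z = 37217/310 (Z = -243/(-2) + 224/(-155) = -243*(-1/2) + 224*(-1/155) = 243/2 - 224/155 = 37217/310 ≈ 120.05)
218*(Z + g(15)) = 218*(37217/310 - 62) = 218*(17997/310) = 1961673/155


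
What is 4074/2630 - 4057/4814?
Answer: 4471163/6330410 ≈ 0.70630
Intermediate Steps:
4074/2630 - 4057/4814 = 4074*(1/2630) - 4057*1/4814 = 2037/1315 - 4057/4814 = 4471163/6330410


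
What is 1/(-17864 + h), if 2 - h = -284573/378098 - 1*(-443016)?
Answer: -378098/174256765471 ≈ -2.1698e-6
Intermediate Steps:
h = -167502422799/378098 (h = 2 - (-284573/378098 - 1*(-443016)) = 2 - (-284573*1/378098 + 443016) = 2 - (-284573/378098 + 443016) = 2 - 1*167503178995/378098 = 2 - 167503178995/378098 = -167502422799/378098 ≈ -4.4301e+5)
1/(-17864 + h) = 1/(-17864 - 167502422799/378098) = 1/(-174256765471/378098) = -378098/174256765471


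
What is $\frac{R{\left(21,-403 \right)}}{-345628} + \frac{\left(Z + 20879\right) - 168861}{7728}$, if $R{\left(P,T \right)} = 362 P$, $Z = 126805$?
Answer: $- \frac{614842701}{222584432} \approx -2.7623$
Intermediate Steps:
$\frac{R{\left(21,-403 \right)}}{-345628} + \frac{\left(Z + 20879\right) - 168861}{7728} = \frac{362 \cdot 21}{-345628} + \frac{\left(126805 + 20879\right) - 168861}{7728} = 7602 \left(- \frac{1}{345628}\right) + \left(147684 - 168861\right) \frac{1}{7728} = - \frac{3801}{172814} - \frac{7059}{2576} = - \frac{614842701}{222584432}$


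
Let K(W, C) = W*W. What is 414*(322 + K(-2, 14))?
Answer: 134964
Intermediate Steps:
K(W, C) = W²
414*(322 + K(-2, 14)) = 414*(322 + (-2)²) = 414*(322 + 4) = 414*326 = 134964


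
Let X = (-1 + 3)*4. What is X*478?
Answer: 3824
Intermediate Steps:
X = 8 (X = 2*4 = 8)
X*478 = 8*478 = 3824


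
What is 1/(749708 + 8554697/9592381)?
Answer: 9592381/7191493329445 ≈ 1.3339e-6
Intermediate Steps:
1/(749708 + 8554697/9592381) = 1/(7191493329445/9592381) = 9592381/7191493329445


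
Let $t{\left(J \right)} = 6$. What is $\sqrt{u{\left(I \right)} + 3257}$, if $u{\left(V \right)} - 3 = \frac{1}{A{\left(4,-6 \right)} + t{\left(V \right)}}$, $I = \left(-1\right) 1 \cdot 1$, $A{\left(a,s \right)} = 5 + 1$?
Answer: $\frac{\sqrt{117363}}{6} \approx 57.097$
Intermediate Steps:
$A{\left(a,s \right)} = 6$
$I = -1$ ($I = \left(-1\right) 1 = -1$)
$u{\left(V \right)} = \frac{37}{12}$ ($u{\left(V \right)} = 3 + \frac{1}{6 + 6} = 3 + \frac{1}{12} = \frac{37}{12}$)
$\sqrt{u{\left(I \right)} + 3257} = \sqrt{\frac{37}{12} + 3257} = \sqrt{\frac{39121}{12}} = \frac{\sqrt{117363}}{6}$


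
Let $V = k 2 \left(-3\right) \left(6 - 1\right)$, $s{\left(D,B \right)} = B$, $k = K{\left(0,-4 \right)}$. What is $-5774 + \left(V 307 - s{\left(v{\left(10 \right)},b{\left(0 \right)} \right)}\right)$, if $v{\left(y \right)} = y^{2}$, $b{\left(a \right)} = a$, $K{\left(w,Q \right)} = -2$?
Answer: $12646$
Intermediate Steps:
$k = -2$
$V = 60$ ($V = - 2 \cdot 2 \left(-3\right) \left(6 - 1\right) = \left(-2\right) \left(-6\right) \left(6 - 1\right) = 12 \cdot 5 = 60$)
$-5774 + \left(V 307 - s{\left(v{\left(10 \right)},b{\left(0 \right)} \right)}\right) = -5774 + \left(60 \cdot 307 - 0\right) = -5774 + \left(18420 + 0\right) = -5774 + 18420 = 12646$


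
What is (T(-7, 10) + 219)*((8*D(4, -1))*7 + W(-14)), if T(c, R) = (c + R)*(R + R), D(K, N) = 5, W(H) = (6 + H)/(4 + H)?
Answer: 391716/5 ≈ 78343.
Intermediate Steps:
W(H) = (6 + H)/(4 + H)
T(c, R) = 2*R*(R + c) (T(c, R) = (R + c)*(2*R) = 2*R*(R + c))
(T(-7, 10) + 219)*((8*D(4, -1))*7 + W(-14)) = (2*10*(10 - 7) + 219)*((8*5)*7 + (6 - 14)/(4 - 14)) = (2*10*3 + 219)*(40*7 - 8/(-10)) = (60 + 219)*(280 - ⅒*(-8)) = 279*(280 + ⅘) = 279*(1404/5) = 391716/5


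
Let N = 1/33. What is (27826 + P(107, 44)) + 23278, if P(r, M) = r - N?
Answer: 1689962/33 ≈ 51211.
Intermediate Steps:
N = 1/33 ≈ 0.030303
P(r, M) = -1/33 + r (P(r, M) = r - 1*1/33 = r - 1/33 = -1/33 + r)
(27826 + P(107, 44)) + 23278 = (27826 + (-1/33 + 107)) + 23278 = (27826 + 3530/33) + 23278 = 921788/33 + 23278 = 1689962/33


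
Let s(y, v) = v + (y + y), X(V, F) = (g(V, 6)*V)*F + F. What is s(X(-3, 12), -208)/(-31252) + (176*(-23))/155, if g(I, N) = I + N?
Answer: -31611524/1211015 ≈ -26.103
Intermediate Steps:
X(V, F) = F + F*V*(6 + V) (X(V, F) = ((V + 6)*V)*F + F = ((6 + V)*V)*F + F = (V*(6 + V))*F + F = F*V*(6 + V) + F = F + F*V*(6 + V))
s(y, v) = v + 2*y
s(X(-3, 12), -208)/(-31252) + (176*(-23))/155 = (-208 + 2*(12*(1 - 3*(6 - 3))))/(-31252) + (176*(-23))/155 = (-208 + 2*(12*(1 - 3*3)))*(-1/31252) - 4048*1/155 = (-208 + 2*(12*(1 - 9)))*(-1/31252) - 4048/155 = (-208 + 2*(12*(-8)))*(-1/31252) - 4048/155 = (-208 + 2*(-96))*(-1/31252) - 4048/155 = (-208 - 192)*(-1/31252) - 4048/155 = -400*(-1/31252) - 4048/155 = 100/7813 - 4048/155 = -31611524/1211015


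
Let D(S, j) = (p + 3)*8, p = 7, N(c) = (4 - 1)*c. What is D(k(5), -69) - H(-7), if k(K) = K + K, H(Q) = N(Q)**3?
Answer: 9341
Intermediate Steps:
N(c) = 3*c
H(Q) = 27*Q**3 (H(Q) = (3*Q)**3 = 27*Q**3)
k(K) = 2*K
D(S, j) = 80 (D(S, j) = (7 + 3)*8 = 10*8 = 80)
D(k(5), -69) - H(-7) = 80 - 27*(-7)**3 = 80 - 27*(-343) = 80 - 1*(-9261) = 80 + 9261 = 9341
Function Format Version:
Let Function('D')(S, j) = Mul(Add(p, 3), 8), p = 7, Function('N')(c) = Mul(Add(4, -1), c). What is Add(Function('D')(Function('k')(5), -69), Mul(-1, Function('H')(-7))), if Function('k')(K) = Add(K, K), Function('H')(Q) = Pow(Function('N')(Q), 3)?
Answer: 9341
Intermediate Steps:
Function('N')(c) = Mul(3, c)
Function('H')(Q) = Mul(27, Pow(Q, 3)) (Function('H')(Q) = Pow(Mul(3, Q), 3) = Mul(27, Pow(Q, 3)))
Function('k')(K) = Mul(2, K)
Function('D')(S, j) = 80 (Function('D')(S, j) = Mul(Add(7, 3), 8) = Mul(10, 8) = 80)
Add(Function('D')(Function('k')(5), -69), Mul(-1, Function('H')(-7))) = Add(80, Mul(-1, Mul(27, Pow(-7, 3)))) = Add(80, Mul(-1, Mul(27, -343))) = Add(80, Mul(-1, -9261)) = Add(80, 9261) = 9341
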